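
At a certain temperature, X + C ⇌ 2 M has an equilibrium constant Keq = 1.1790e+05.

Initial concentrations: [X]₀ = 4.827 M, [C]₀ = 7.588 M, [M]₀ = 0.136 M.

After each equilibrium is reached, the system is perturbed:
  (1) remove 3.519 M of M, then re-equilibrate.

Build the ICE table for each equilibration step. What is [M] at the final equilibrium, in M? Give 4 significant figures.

[M]_eq = 6.271 M

Q₀ = 5.0498e-04 vs Keq = 1.1790e+05 ⇒ Q<K, forward
Step 1:
                   X          C          M
  Initial      4.827      7.588      0.136
  Change      -4.827     -4.827      9.653
  Equil   2.9437e-04      2.761      9.789
  solve Keq expr → x = 4.827; check Q = 1.1790e+05
Then remove 3.519 M of M.
Step 2:
                   X          C          M
  Initial 2.9437e-04      2.761       6.27
  Change  -1.7357e-04 -1.7357e-04 3.4715e-04
  Equil   1.2079e-04      2.761      6.271
  solve Keq expr → x = 1.7357e-04; check Q = 1.1790e+05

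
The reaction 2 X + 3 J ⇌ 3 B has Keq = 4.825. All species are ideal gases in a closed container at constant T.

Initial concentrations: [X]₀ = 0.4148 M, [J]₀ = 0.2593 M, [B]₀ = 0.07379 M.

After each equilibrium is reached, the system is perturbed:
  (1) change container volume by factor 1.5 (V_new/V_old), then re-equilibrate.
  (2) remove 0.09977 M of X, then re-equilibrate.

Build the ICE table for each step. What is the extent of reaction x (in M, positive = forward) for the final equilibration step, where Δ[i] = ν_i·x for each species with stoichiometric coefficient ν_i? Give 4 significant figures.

x = -0.00508 M

Q₀ = 0.1339 vs Keq = 4.825 ⇒ Q<K, forward
Step 1:
                  X         J         B
  I          0.4148    0.2593   0.07379
  C        -0.05332  -0.07998   0.07998
  E          0.3615    0.1793    0.1538
  solve Keq expr → x = 0.02666; check Q = 4.825
Then change container volume by factor 1.5 (V_new/V_old).
Step 2:
                  X         J         B
  I           0.241    0.1195    0.1025
  C        0.008924   0.01339  -0.01339
  E          0.2499    0.1329   0.08912
  solve Keq expr → x = -0.004462; check Q = 4.825
Then remove 0.09977 M of X.
Step 3:
                  X         J         B
  I          0.1501    0.1329   0.08912
  C         0.01016   0.01524  -0.01524
  E          0.1603    0.1482   0.07389
  solve Keq expr → x = -0.00508; check Q = 4.825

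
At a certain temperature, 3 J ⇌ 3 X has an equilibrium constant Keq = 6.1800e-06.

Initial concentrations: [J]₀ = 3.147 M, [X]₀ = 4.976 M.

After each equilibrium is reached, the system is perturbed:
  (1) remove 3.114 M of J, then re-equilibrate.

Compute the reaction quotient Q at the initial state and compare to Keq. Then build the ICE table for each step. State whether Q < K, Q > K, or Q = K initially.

Q₀ = 3.953; Q > K (proceeds reverse)

Q₀ = 3.953 vs Keq = 6.1800e-06 ⇒ Q>K, reverse
Step 1:
                   J          X
  init         3.147      4.976
  Δ             4.83      -4.83
  eq           7.977     0.1464
  solve Keq expr → x = -1.61; check Q = 6.1800e-06
Then remove 3.114 M of J.
Step 2:
                   J          X
  init         4.863     0.1464
  Δ          0.05612   -0.05612
  eq           4.919    0.09026
  solve Keq expr → x = -0.01871; check Q = 6.1800e-06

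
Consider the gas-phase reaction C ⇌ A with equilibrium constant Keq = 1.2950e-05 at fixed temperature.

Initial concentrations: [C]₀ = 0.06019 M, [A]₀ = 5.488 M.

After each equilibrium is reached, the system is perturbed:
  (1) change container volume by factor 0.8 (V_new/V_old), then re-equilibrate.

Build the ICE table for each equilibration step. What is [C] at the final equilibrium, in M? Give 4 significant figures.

Q₀ = 91.18 vs Keq = 1.2950e-05 ⇒ Q>K, reverse
Step 1:
                   C          A
  Initial    0.06019      5.488
  Change       5.488     -5.488
  Equil        5.548 7.1848e-05
  solve Keq expr → x = -5.488; check Q = 1.2950e-05
Then change container volume by factor 0.8 (V_new/V_old).
Step 2:
                   C          A
  Initial      6.935 8.9810e-05
  Change           0          0
  Equil        6.935 8.9810e-05
  solve Keq expr → x = 0; check Q = 1.2950e-05

[C]_eq = 6.935 M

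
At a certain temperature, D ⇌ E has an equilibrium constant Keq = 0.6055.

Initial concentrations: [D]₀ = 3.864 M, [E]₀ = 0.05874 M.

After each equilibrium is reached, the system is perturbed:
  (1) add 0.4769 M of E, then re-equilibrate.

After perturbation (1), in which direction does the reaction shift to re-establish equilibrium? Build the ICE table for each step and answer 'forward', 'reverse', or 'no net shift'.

Direction: reverse

Q₀ = 0.0152 vs Keq = 0.6055 ⇒ Q<K, forward
Step 1:
                    D           E
  init          3.864     0.05874
  Δ            -1.421       1.421
  eq            2.443       1.479
  solve Keq expr → x = 1.421; check Q = 0.6055
Then add 0.4769 M of E.
Step 2:
                    D           E
  init          2.443       1.956
  Δ             0.297      -0.297
  eq             2.74       1.659
  solve Keq expr → x = -0.297; check Q = 0.6055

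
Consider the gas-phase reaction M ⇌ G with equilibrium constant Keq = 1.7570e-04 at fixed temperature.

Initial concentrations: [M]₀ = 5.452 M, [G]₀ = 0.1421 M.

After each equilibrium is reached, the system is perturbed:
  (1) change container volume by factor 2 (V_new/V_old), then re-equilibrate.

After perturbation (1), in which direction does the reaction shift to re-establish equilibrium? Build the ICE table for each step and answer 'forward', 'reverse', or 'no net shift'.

Q₀ = 0.02606 vs Keq = 1.7570e-04 ⇒ Q>K, reverse
Step 1:
                    M           G
  I             5.452      0.1421
  C            0.1411     -0.1411
  E             5.593  9.8271e-04
  solve Keq expr → x = -0.1411; check Q = 1.7570e-04
Then change container volume by factor 2 (V_new/V_old).
Step 2:
                    M           G
  I             2.797  4.9136e-04
  C                 0           0
  E             2.797  4.9136e-04
  solve Keq expr → x = 0; check Q = 1.7570e-04

Direction: no net shift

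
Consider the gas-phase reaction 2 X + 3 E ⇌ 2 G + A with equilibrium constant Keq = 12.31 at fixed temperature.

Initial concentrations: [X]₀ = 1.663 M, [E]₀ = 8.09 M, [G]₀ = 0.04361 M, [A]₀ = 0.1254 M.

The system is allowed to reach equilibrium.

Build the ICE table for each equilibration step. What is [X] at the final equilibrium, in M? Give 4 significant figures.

[X]_eq = 0.03443 M

Q₀ = 1.6287e-07 vs Keq = 12.31 ⇒ Q<K, forward
Step 1:
                   X          E          G          A
  I            1.663       8.09    0.04361     0.1254
  C           -1.629     -2.443      1.629     0.8143
  E          0.03443      5.647      1.672     0.9397
  solve Keq expr → x = 0.8143; check Q = 12.31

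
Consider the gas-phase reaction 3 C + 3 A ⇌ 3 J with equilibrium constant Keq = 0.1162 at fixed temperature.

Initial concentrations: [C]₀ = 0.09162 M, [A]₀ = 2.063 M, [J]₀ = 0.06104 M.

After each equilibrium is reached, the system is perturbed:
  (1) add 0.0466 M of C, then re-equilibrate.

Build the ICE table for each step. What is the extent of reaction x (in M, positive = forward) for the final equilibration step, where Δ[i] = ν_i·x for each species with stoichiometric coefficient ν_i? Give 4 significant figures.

Q₀ = 0.03368 vs Keq = 0.1162 ⇒ Q<K, forward
Step 1:
                   C          A          J
  I          0.09162      2.063    0.06104
  C         -0.01526   -0.01526    0.01526
  E          0.07636      2.048     0.0763
  solve Keq expr → x = 0.005087; check Q = 0.1162
Then add 0.0466 M of C.
Step 2:
                   C          A          J
  I            0.123      2.048     0.0763
  C         -0.02274   -0.02274    0.02274
  E           0.1002      2.025    0.09904
  solve Keq expr → x = 0.007578; check Q = 0.1162

x = 0.007578 M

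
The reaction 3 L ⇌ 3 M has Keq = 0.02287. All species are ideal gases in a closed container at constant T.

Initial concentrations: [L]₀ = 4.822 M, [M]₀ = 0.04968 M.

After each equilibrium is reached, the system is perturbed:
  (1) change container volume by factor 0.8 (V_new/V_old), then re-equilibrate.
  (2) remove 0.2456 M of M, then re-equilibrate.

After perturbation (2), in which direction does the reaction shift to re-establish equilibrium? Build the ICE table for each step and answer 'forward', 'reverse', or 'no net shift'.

Q₀ = 1.0936e-06 vs Keq = 0.02287 ⇒ Q<K, forward
Step 1:
                   L          M
  I            4.822    0.04968
  C           -1.027      1.027
  E            3.795      1.077
  solve Keq expr → x = 0.3425; check Q = 0.02287
Then change container volume by factor 0.8 (V_new/V_old).
Step 2:
                   L          M
  I            4.743      1.346
  C                0          0
  E            4.743      1.346
  solve Keq expr → x = 0; check Q = 0.02287
Then remove 0.2456 M of M.
Step 3:
                   L          M
  I            4.743      1.101
  C          -0.1913     0.1913
  E            4.552      1.292
  solve Keq expr → x = 0.06377; check Q = 0.02287

Direction: forward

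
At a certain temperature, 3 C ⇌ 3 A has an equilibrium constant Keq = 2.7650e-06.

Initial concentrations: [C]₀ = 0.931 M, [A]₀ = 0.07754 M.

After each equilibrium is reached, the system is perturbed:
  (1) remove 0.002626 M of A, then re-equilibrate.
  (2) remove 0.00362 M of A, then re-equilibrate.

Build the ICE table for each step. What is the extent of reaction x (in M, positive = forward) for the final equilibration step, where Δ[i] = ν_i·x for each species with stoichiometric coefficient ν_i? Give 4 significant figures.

x = 0.00119 M

Q₀ = 5.7773e-04 vs Keq = 2.7650e-06 ⇒ Q>K, reverse
Step 1:
                    C           A
  init          0.931     0.07754
  Δ           0.06358    -0.06358
  eq           0.9946     0.01396
  solve Keq expr → x = -0.02119; check Q = 2.7650e-06
Then remove 0.002626 M of A.
Step 2:
                    C           A
  init         0.9946     0.01133
  Δ          -0.00259     0.00259
  eq            0.992     0.01392
  solve Keq expr → x = 8.6322e-04; check Q = 2.7650e-06
Then remove 0.00362 M of A.
Step 3:
                    C           A
  init          0.992      0.0103
  Δ          -0.00357     0.00357
  eq           0.9884     0.01387
  solve Keq expr → x = 0.00119; check Q = 2.7650e-06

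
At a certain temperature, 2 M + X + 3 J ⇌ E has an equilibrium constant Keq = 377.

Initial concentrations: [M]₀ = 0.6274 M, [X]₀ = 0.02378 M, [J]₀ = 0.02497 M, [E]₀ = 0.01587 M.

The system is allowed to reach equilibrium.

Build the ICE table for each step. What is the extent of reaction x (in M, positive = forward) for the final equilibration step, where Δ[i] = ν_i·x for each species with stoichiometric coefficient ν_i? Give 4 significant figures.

x = -0.01402 M

Q₀ = 1.0890e+05 vs Keq = 377 ⇒ Q>K, reverse
Step 1:
                  M         X         J         E
  Initial    0.6274   0.02378   0.02497   0.01587
  Change    0.02805   0.01402   0.04207  -0.01402
  Equil      0.6554    0.0378   0.06704  0.001845
  solve Keq expr → x = -0.01402; check Q = 377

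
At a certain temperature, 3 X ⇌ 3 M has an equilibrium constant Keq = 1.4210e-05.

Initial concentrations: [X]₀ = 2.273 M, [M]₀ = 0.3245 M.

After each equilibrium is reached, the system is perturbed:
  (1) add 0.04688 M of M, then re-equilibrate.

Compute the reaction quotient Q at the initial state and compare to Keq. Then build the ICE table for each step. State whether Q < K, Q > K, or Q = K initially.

Q₀ = 0.00291 vs Keq = 1.4210e-05 ⇒ Q>K, reverse
Step 1:
                  X         M
  Initial     2.273    0.3245
  Change     0.2631   -0.2631
  Equil       2.536   0.06143
  solve Keq expr → x = -0.08769; check Q = 1.4210e-05
Then add 0.04688 M of M.
Step 2:
                  X         M
  Initial     2.536    0.1083
  Change    0.04577  -0.04577
  Equil       2.582   0.06254
  solve Keq expr → x = -0.01526; check Q = 1.4210e-05

Q₀ = 0.00291; Q > K (proceeds reverse)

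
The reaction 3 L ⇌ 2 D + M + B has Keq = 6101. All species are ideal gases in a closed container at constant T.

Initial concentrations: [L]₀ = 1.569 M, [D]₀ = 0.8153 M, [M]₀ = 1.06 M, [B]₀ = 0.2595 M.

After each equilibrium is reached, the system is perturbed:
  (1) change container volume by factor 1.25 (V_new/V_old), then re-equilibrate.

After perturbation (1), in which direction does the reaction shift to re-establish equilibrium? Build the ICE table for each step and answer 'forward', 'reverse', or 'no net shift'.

Q₀ = 0.04734 vs Keq = 6101 ⇒ Q<K, forward
Step 1:
                    L           D           M           B
  I             1.569      0.8153        1.06      0.2595
  C            -1.483       0.989      0.4945      0.4945
  E           0.08552       1.804       1.554       0.754
  solve Keq expr → x = 0.4945; check Q = 6101
Then change container volume by factor 1.25 (V_new/V_old).
Step 2:
                    L           D           M           B
  I           0.06841       1.443       1.244      0.6032
  C         -0.004729    0.003153    0.001576    0.001576
  E           0.06368       1.447       1.245      0.6048
  solve Keq expr → x = 0.001576; check Q = 6101

Direction: forward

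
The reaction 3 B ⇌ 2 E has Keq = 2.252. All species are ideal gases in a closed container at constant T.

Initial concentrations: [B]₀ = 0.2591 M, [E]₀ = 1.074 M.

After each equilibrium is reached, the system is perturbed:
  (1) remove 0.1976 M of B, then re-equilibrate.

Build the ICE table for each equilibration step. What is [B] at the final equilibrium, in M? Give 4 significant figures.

Q₀ = 66.31 vs Keq = 2.252 ⇒ Q>K, reverse
Step 1:
                  B         E
  Initial    0.2591     1.074
  Change     0.4017   -0.2678
  Equil      0.6608    0.8062
  solve Keq expr → x = -0.1339; check Q = 2.252
Then remove 0.1976 M of B.
Step 2:
                  B         E
  Initial    0.4632    0.8062
  Change      0.144  -0.09602
  Equil      0.6073    0.7102
  solve Keq expr → x = -0.04801; check Q = 2.252

[B]_eq = 0.6073 M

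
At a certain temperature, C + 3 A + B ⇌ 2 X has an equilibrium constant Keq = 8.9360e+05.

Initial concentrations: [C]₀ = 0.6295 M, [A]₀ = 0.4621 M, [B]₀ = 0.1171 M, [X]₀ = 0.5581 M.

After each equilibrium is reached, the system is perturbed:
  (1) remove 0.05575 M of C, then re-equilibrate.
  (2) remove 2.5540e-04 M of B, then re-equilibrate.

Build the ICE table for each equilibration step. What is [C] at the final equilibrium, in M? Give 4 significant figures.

Q₀ = 42.82 vs Keq = 8.9360e+05 ⇒ Q<K, forward
Step 1:
                   C          A          B          X
  init        0.6295     0.4621     0.1171     0.5581
  Δ          -0.1162    -0.3485    -0.1162     0.2323
  eq          0.5133     0.1136 9.2940e-04     0.7904
  solve Keq expr → x = 0.1162; check Q = 8.9360e+05
Then remove 0.05575 M of C.
Step 2:
                   C          A          B          X
  init        0.4576     0.1136 9.2940e-04     0.7904
  Δ       1.0392e-04 3.1175e-04 1.0392e-04 -2.0784e-04
  eq          0.4577     0.1139   0.001033     0.7902
  solve Keq expr → x = -1.0392e-04; check Q = 8.9360e+05
Then remove 2.5540e-04 M of B.
Step 3:
                   C          A          B          X
  init        0.4577     0.1139 7.7791e-04     0.7902
  Δ       2.3474e-04 7.0423e-04 2.3474e-04 -4.6949e-04
  eq          0.4579     0.1146   0.001013     0.7898
  solve Keq expr → x = -2.3474e-04; check Q = 8.9360e+05

[C]_eq = 0.4579 M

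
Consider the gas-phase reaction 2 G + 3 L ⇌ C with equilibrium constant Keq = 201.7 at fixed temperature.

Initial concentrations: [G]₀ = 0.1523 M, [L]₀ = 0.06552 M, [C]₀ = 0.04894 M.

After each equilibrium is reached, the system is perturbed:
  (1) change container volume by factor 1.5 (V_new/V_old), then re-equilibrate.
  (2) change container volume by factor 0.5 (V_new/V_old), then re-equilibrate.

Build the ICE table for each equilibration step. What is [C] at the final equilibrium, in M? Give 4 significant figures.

[C]_eq = 0.04352 M

Q₀ = 7501 vs Keq = 201.7 ⇒ Q>K, reverse
Step 1:
                   G          L          C
  I           0.1523    0.06552    0.04894
  C           0.0507    0.07606   -0.02535
  E            0.203     0.1416    0.02359
  solve Keq expr → x = -0.02535; check Q = 201.7
Then change container volume by factor 1.5 (V_new/V_old).
Step 2:
                   G          L          C
  I           0.1353    0.09438    0.01573
  C          0.01607     0.0241  -0.008034
  E           0.1514     0.1185   0.007691
  solve Keq expr → x = -0.008034; check Q = 201.7
Then change container volume by factor 0.5 (V_new/V_old).
Step 3:
                   G          L          C
  I           0.3028      0.237    0.01538
  C         -0.05628   -0.08442    0.02814
  E           0.2465     0.1526    0.04352
  solve Keq expr → x = 0.02814; check Q = 201.7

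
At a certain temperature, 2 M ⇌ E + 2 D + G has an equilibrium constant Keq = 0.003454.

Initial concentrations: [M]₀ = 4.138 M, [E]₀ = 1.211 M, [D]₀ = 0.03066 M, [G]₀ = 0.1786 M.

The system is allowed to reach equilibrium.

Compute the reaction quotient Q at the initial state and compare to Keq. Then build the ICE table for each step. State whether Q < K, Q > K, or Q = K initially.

Q₀ = 1.1874e-05; Q < K (proceeds forward)

Q₀ = 1.1874e-05 vs Keq = 0.003454 ⇒ Q<K, forward
Step 1:
                  M         E         D         G
  Initial     4.138     1.211   0.03066    0.1786
  Change    -0.3047    0.1524    0.3047    0.1524
  Equil       3.833     1.363    0.3354     0.331
  solve Keq expr → x = 0.1524; check Q = 0.003454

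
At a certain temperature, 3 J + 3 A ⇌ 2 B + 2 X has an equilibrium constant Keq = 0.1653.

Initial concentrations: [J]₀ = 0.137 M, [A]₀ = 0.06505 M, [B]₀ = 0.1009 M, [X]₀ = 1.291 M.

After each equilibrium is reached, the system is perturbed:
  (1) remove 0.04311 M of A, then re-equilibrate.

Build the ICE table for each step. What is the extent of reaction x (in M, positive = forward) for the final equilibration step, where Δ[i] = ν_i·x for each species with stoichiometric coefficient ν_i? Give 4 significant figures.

x = -6.5851e-04 M

Q₀ = 2.3973e+04 vs Keq = 0.1653 ⇒ Q>K, reverse
Step 1:
                   J          A          B          X
  I            0.137    0.06505     0.1009      1.291
  C           0.1441     0.1441   -0.09605   -0.09605
  E           0.2811     0.2091   0.004849      1.195
  solve Keq expr → x = -0.04803; check Q = 0.1653
Then remove 0.04311 M of A.
Step 2:
                   J          A          B          X
  I           0.2811      0.166   0.004849      1.195
  C         0.001976   0.001976  -0.001317  -0.001317
  E           0.2831      0.168   0.003532      1.194
  solve Keq expr → x = -6.5851e-04; check Q = 0.1653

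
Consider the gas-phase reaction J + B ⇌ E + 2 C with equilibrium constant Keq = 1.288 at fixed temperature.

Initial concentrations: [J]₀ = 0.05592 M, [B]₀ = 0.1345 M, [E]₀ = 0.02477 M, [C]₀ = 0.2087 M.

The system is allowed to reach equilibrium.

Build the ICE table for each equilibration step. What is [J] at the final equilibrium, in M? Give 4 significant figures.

[J]_eq = 0.02748 M

Q₀ = 0.1434 vs Keq = 1.288 ⇒ Q<K, forward
Step 1:
                    J           B           E           C
  I           0.05592      0.1345     0.02477      0.2087
  C          -0.02844    -0.02844     0.02844     0.05689
  E           0.02748      0.1061     0.05321      0.2656
  solve Keq expr → x = 0.02844; check Q = 1.288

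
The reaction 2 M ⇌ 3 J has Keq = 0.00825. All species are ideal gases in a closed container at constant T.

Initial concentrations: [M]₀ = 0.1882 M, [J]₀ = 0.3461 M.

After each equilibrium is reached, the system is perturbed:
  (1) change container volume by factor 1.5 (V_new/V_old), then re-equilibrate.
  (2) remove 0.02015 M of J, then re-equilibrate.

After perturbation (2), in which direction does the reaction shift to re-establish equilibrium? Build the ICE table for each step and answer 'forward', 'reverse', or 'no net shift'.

Direction: forward

Q₀ = 1.17 vs Keq = 0.00825 ⇒ Q>K, reverse
Step 1:
                  M         J
  init       0.1882    0.3461
  Δ          0.1636   -0.2454
  eq         0.3518    0.1007
  solve Keq expr → x = -0.0818; check Q = 0.00825
Then change container volume by factor 1.5 (V_new/V_old).
Step 2:
                  M         J
  init       0.2345   0.06713
  Δ        -0.00565  0.008476
  eq         0.2289   0.07561
  solve Keq expr → x = 0.002825; check Q = 0.00825
Then remove 0.02015 M of J.
Step 3:
                  M         J
  init       0.2289   0.05546
  Δ         -0.0117   0.01755
  eq         0.2172   0.07301
  solve Keq expr → x = 0.00585; check Q = 0.00825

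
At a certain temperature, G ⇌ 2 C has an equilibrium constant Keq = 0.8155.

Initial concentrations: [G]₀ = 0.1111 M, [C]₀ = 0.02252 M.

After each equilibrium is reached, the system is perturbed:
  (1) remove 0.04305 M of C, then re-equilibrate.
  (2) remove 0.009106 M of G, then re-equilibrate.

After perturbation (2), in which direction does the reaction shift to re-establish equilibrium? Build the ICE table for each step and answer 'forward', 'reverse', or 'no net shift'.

Direction: reverse

Q₀ = 0.004565 vs Keq = 0.8155 ⇒ Q<K, forward
Step 1:
                  G         C
  I          0.1111   0.02252
  C        -0.07478    0.1496
  E         0.03632    0.1721
  solve Keq expr → x = 0.07478; check Q = 0.8155
Then remove 0.04305 M of C.
Step 2:
                  G         C
  I         0.03632     0.129
  C       -0.009466   0.01893
  E         0.02685     0.148
  solve Keq expr → x = 0.009466; check Q = 0.8155
Then remove 0.009106 M of G.
Step 3:
                  G         C
  I         0.01774     0.148
  C        0.005358  -0.01072
  E          0.0231    0.1373
  solve Keq expr → x = -0.005358; check Q = 0.8155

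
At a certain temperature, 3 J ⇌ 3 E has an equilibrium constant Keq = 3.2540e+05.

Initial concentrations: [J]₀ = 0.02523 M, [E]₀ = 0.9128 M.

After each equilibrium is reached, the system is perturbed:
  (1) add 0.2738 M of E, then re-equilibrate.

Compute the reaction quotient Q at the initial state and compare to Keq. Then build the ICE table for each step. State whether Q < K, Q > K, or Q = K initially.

Q₀ = 4.7356e+04; Q < K (proceeds forward)

Q₀ = 4.7356e+04 vs Keq = 3.2540e+05 ⇒ Q<K, forward
Step 1:
                  J         E
  I         0.02523    0.9128
  C        -0.01179   0.01179
  E         0.01344    0.9246
  solve Keq expr → x = 0.003929; check Q = 3.2540e+05
Then add 0.2738 M of E.
Step 2:
                  J         E
  I         0.01344     1.198
  C        0.003924 -0.003924
  E         0.01737     1.194
  solve Keq expr → x = -0.001308; check Q = 3.2540e+05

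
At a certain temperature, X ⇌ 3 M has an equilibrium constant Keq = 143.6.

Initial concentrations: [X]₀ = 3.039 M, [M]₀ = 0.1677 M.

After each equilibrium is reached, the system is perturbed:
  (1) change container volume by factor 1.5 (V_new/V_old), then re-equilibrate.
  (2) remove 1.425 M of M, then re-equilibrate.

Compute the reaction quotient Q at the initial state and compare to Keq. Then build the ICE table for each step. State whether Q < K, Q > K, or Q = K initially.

Q₀ = 0.001552 vs Keq = 143.6 ⇒ Q<K, forward
Step 1:
                  X         M
  Initial     3.039    0.1677
  Change     -1.813     5.438
  Equil       1.226     5.605
  solve Keq expr → x = 1.813; check Q = 143.6
Then change container volume by factor 1.5 (V_new/V_old).
Step 2:
                  X         M
  Initial    0.8176     3.737
  Change    -0.2226    0.6677
  Equil      0.5951     4.405
  solve Keq expr → x = 0.2226; check Q = 143.6
Then remove 1.425 M of M.
Step 3:
                  X         M
  Initial    0.5951      2.98
  Change    -0.2413    0.7239
  Equil      0.3538     3.704
  solve Keq expr → x = 0.2413; check Q = 143.6

Q₀ = 0.001552; Q < K (proceeds forward)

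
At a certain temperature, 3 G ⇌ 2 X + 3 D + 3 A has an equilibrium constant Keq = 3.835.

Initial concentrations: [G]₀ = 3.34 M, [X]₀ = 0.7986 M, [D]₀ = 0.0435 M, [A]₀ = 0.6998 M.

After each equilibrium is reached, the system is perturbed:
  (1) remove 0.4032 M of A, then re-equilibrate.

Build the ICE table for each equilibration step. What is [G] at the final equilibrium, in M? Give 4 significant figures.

[G]_eq = 2.013 M

Q₀ = 4.8285e-07 vs Keq = 3.835 ⇒ Q<K, forward
Step 1:
                  G         X         D         A
  init         3.34    0.7986    0.0435    0.6998
  Δ          -1.218    0.8117     1.218     1.218
  eq          2.122      1.61     1.261     1.917
  solve Keq expr → x = 0.4059; check Q = 3.835
Then remove 0.4032 M of A.
Step 2:
                  G         X         D         A
  init        2.122      1.61     1.261     1.514
  Δ         -0.1097   0.07315    0.1097    0.1097
  eq          2.013     1.683     1.371     1.624
  solve Keq expr → x = 0.03657; check Q = 3.835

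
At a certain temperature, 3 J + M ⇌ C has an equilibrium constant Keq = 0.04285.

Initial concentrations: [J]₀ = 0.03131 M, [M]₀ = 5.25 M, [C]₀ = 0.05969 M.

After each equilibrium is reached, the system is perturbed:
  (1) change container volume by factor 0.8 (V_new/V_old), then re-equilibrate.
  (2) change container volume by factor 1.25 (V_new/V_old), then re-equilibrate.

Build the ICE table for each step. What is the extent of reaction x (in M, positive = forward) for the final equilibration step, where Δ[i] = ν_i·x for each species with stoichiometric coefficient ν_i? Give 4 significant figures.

Q₀ = 370.4 vs Keq = 0.04285 ⇒ Q>K, reverse
Step 1:
                    J           M           C
  Initial     0.03131        5.25     0.05969
  Change       0.1732     0.05774    -0.05774
  Equil        0.2045       5.308    0.001946
  solve Keq expr → x = -0.05774; check Q = 0.04285
Then change container volume by factor 0.8 (V_new/V_old).
Step 2:
                    J           M           C
  Initial      0.2557       6.635    0.002433
  Change    -0.005976   -0.001992    0.001992
  Equil        0.2497       6.633    0.004425
  solve Keq expr → x = 0.001992; check Q = 0.04285
Then change container volume by factor 1.25 (V_new/V_old).
Step 3:
                    J           M           C
  Initial      0.1998       5.306     0.00354
  Change     0.004781    0.001594   -0.001594
  Equil        0.2045       5.308    0.001946
  solve Keq expr → x = -0.001594; check Q = 0.04285

x = -0.001594 M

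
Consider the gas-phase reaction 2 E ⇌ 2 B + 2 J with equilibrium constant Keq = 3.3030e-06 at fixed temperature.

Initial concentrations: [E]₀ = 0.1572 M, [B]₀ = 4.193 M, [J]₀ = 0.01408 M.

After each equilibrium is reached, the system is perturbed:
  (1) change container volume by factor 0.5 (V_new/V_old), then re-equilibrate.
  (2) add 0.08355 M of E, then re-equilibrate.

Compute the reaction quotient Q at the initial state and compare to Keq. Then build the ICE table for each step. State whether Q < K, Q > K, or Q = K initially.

Q₀ = 0.141; Q > K (proceeds reverse)

Q₀ = 0.141 vs Keq = 3.3030e-06 ⇒ Q>K, reverse
Step 1:
                   E          B          J
  init        0.1572      4.193    0.01408
  Δ          0.01401   -0.01401   -0.01401
  eq          0.1712      4.179 7.4456e-05
  solve Keq expr → x = -0.007003; check Q = 3.3030e-06
Then change container volume by factor 0.5 (V_new/V_old).
Step 2:
                   E          B          J
  init        0.3424      8.358 1.4891e-04
  Δ       7.4439e-05 -7.4439e-05 -7.4439e-05
  eq          0.3425      8.358 7.4473e-05
  solve Keq expr → x = -3.7220e-05; check Q = 3.3030e-06
Then add 0.08355 M of E.
Step 3:
                   E          B          J
  init         0.426      8.358 7.4473e-05
  Δ       -1.8164e-05 1.8164e-05 1.8164e-05
  eq           0.426      8.358 9.2637e-05
  solve Keq expr → x = 9.0818e-06; check Q = 3.3030e-06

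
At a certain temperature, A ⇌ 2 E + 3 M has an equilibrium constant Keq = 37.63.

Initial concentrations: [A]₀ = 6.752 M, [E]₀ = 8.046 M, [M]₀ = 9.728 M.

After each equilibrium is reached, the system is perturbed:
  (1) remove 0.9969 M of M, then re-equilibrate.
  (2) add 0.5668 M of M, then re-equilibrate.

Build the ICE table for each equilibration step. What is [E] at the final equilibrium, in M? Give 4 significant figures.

Q₀ = 8827 vs Keq = 37.63 ⇒ Q>K, reverse
Step 1:
                    A           E           M
  init          6.752       8.046       9.728
  Δ             2.245      -4.491      -6.736
  eq            8.997       3.555       2.992
  solve Keq expr → x = -2.245; check Q = 37.63
Then remove 0.9969 M of M.
Step 2:
                    A           E           M
  init          8.997       3.555       1.995
  Δ           -0.2425       0.485      0.7275
  eq            8.755        4.04       2.723
  solve Keq expr → x = 0.2425; check Q = 37.63
Then add 0.5668 M of M.
Step 3:
                    A           E           M
  init          8.755        4.04       3.289
  Δ            0.1395     -0.2791     -0.4186
  eq            8.894       3.761       2.871
  solve Keq expr → x = -0.1395; check Q = 37.63

[E]_eq = 3.761 M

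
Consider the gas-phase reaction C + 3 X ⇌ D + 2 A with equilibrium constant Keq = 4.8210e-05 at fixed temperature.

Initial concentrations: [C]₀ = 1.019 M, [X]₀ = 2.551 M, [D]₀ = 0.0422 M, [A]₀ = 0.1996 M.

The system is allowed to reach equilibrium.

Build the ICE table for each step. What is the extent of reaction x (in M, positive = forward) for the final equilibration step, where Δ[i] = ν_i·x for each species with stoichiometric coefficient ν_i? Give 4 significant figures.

Q₀ = 9.9387e-05 vs Keq = 4.8210e-05 ⇒ Q>K, reverse
Step 1:
                    C           X           D           A
  init          1.019       2.551      0.0422      0.1996
  Δ           0.01329     0.03987    -0.01329    -0.02658
  eq            1.032       2.591     0.02891       0.173
  solve Keq expr → x = -0.01329; check Q = 4.8210e-05

x = -0.01329 M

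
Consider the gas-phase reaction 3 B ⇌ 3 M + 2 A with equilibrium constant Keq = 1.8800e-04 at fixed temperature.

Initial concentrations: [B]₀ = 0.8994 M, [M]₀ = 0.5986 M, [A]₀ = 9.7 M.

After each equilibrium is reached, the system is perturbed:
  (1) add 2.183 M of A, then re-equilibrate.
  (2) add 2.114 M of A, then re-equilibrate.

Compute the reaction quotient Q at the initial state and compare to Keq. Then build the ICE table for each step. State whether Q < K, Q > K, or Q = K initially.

Q₀ = 27.74 vs Keq = 1.8800e-04 ⇒ Q>K, reverse
Step 1:
                   B          M          A
  init        0.8994     0.5986        9.7
  Δ           0.5795    -0.5795    -0.3863
  eq           1.479    0.01914      9.314
  solve Keq expr → x = -0.1932; check Q = 1.8800e-04
Then add 2.183 M of A.
Step 2:
                   B          M          A
  init         1.479    0.01914       11.5
  Δ         0.002477  -0.002477  -0.001651
  eq           1.481    0.01666       11.5
  solve Keq expr → x = -8.2572e-04; check Q = 1.8800e-04
Then add 2.114 M of A.
Step 3:
                   B          M          A
  init         1.481    0.01666      13.61
  Δ         0.001755  -0.001755   -0.00117
  eq           1.483    0.01491      13.61
  solve Keq expr → x = -5.8499e-04; check Q = 1.8800e-04

Q₀ = 27.74; Q > K (proceeds reverse)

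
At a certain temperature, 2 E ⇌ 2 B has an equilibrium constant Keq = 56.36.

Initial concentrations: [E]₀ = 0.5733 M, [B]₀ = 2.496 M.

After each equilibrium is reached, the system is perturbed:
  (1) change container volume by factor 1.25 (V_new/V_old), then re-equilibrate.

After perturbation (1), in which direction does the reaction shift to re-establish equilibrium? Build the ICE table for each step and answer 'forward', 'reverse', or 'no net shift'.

Q₀ = 18.96 vs Keq = 56.36 ⇒ Q<K, forward
Step 1:
                   E          B
  init        0.5733      2.496
  Δ          -0.2125     0.2125
  eq          0.3608      2.709
  solve Keq expr → x = 0.1063; check Q = 56.36
Then change container volume by factor 1.25 (V_new/V_old).
Step 2:
                   E          B
  init        0.2886      2.167
  Δ                0          0
  eq          0.2886      2.167
  solve Keq expr → x = 0; check Q = 56.36

Direction: no net shift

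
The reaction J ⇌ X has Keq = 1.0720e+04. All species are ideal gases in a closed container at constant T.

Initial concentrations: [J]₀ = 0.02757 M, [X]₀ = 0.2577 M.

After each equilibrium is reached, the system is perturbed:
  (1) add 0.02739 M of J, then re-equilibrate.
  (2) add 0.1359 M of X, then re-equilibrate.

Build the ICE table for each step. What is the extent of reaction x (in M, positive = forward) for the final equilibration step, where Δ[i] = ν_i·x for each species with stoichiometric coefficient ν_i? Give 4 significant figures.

Q₀ = 9.347 vs Keq = 1.0720e+04 ⇒ Q<K, forward
Step 1:
                  J         X
  init      0.02757    0.2577
  Δ        -0.02754   0.02754
  eq      2.6609e-05    0.2852
  solve Keq expr → x = 0.02754; check Q = 1.0720e+04
Then add 0.02739 M of J.
Step 2:
                  J         X
  init      0.02742    0.2852
  Δ        -0.02739   0.02739
  eq      2.9163e-05    0.3126
  solve Keq expr → x = 0.02739; check Q = 1.0720e+04
Then add 0.1359 M of X.
Step 3:
                  J         X
  init    2.9163e-05    0.4485
  Δ       1.2676e-05 -1.2676e-05
  eq      4.1839e-05    0.4485
  solve Keq expr → x = -1.2676e-05; check Q = 1.0720e+04

x = -1.2676e-05 M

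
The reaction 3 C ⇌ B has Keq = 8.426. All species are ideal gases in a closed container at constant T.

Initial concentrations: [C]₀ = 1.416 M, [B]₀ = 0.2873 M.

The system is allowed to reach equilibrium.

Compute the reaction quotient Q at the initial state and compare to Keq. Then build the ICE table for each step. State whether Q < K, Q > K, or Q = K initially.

Q₀ = 0.1012; Q < K (proceeds forward)

Q₀ = 0.1012 vs Keq = 8.426 ⇒ Q<K, forward
Step 1:
                    C           B
  init          1.416      0.2873
  Δ            -0.997      0.3323
  eq            0.419      0.6196
  solve Keq expr → x = 0.3323; check Q = 8.426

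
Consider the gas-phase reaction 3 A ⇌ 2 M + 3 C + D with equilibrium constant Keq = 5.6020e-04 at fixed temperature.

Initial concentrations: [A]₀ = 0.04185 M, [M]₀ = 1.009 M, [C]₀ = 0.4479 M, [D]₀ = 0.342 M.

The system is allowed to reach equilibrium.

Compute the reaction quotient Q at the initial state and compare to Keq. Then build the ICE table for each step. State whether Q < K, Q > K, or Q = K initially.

Q₀ = 426.8; Q > K (proceeds reverse)

Q₀ = 426.8 vs Keq = 5.6020e-04 ⇒ Q>K, reverse
Step 1:
                   A          M          C          D
  init       0.04185      1.009     0.4479      0.342
  Δ           0.3784    -0.2522    -0.3784    -0.1261
  eq          0.4202     0.7568    0.06954     0.2159
  solve Keq expr → x = -0.1261; check Q = 5.6020e-04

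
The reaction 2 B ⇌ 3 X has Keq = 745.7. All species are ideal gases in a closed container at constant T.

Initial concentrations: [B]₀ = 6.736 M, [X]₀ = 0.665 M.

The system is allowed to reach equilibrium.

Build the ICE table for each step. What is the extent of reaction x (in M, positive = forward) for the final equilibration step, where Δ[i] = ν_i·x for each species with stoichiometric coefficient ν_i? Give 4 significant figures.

Q₀ = 0.006481 vs Keq = 745.7 ⇒ Q<K, forward
Step 1:
                    B           X
  init          6.736       0.665
  Δ            -5.709       8.564
  eq            1.027       9.229
  solve Keq expr → x = 2.855; check Q = 745.7

x = 2.855 M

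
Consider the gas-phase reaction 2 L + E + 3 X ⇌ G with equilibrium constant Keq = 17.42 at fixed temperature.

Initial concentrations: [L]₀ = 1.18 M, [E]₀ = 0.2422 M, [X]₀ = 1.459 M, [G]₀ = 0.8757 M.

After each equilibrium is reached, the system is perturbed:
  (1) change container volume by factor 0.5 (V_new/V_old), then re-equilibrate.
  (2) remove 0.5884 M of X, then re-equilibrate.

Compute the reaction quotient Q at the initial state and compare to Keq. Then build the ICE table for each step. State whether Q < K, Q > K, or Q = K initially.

Q₀ = 0.8361 vs Keq = 17.42 ⇒ Q<K, forward
Step 1:
                    L           E           X           G
  init           1.18      0.2422       1.459      0.8757
  Δ           -0.3169     -0.1585     -0.4754      0.1585
  eq           0.8631     0.08374      0.9836       1.034
  solve Keq expr → x = 0.1585; check Q = 17.42
Then change container volume by factor 0.5 (V_new/V_old).
Step 2:
                    L           E           X           G
  init          1.726      0.1675       1.967       2.068
  Δ           -0.2992     -0.1496     -0.4489      0.1496
  eq            1.427     0.01786       1.518       2.218
  solve Keq expr → x = 0.1496; check Q = 17.42
Then remove 0.5884 M of X.
Step 3:
                    L           E           X           G
  init          1.427     0.01786        0.93       2.218
  Δ           0.06698     0.03349      0.1005    -0.03349
  eq            1.494     0.05135        1.03       2.184
  solve Keq expr → x = -0.03349; check Q = 17.42

Q₀ = 0.8361; Q < K (proceeds forward)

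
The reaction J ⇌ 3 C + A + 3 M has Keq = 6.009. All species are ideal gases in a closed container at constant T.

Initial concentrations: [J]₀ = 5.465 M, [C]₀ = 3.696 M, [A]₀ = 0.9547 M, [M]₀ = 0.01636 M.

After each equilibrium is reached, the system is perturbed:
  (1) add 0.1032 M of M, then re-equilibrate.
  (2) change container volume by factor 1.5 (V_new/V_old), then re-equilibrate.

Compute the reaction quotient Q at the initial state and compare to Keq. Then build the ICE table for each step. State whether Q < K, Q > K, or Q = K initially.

Q₀ = 3.8621e-05 vs Keq = 6.009 ⇒ Q<K, forward
Step 1:
                   J          C          A          M
  Initial      5.465      3.696     0.9547    0.01636
  Change     -0.2229     0.6688     0.2229     0.6688
  Equil        5.242      4.365      1.178     0.6852
  solve Keq expr → x = 0.2229; check Q = 6.009
Then add 0.1032 M of M.
Step 2:
                   J          C          A          M
  Initial      5.242      4.365      1.178     0.7884
  Change      0.0277    -0.0831    -0.0277    -0.0831
  Equil         5.27      4.282       1.15     0.7053
  solve Keq expr → x = -0.0277; check Q = 6.009
Then change container volume by factor 1.5 (V_new/V_old).
Step 3:
                   J          C          A          M
  Initial      3.513      2.854     0.7666     0.4702
  Change     -0.1329     0.3987     0.1329     0.3987
  Equil         3.38      3.253     0.8995     0.8689
  solve Keq expr → x = 0.1329; check Q = 6.009

Q₀ = 3.8621e-05; Q < K (proceeds forward)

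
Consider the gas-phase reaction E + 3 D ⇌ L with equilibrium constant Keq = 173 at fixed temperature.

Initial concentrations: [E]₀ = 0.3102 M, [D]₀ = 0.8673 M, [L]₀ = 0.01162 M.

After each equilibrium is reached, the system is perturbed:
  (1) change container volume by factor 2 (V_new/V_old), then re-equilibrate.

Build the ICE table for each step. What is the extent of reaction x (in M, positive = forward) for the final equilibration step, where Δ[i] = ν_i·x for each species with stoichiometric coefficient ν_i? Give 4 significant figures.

x = -0.0241 M

Q₀ = 0.05742 vs Keq = 173 ⇒ Q<K, forward
Step 1:
                    E           D           L
  I            0.3102      0.8673     0.01162
  C           -0.2108     -0.6325      0.2108
  E           0.09936      0.2348      0.2225
  solve Keq expr → x = 0.2108; check Q = 173
Then change container volume by factor 2 (V_new/V_old).
Step 2:
                    E           D           L
  I           0.04968      0.1174      0.1112
  C            0.0241      0.0723     -0.0241
  E           0.07378      0.1897     0.08713
  solve Keq expr → x = -0.0241; check Q = 173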